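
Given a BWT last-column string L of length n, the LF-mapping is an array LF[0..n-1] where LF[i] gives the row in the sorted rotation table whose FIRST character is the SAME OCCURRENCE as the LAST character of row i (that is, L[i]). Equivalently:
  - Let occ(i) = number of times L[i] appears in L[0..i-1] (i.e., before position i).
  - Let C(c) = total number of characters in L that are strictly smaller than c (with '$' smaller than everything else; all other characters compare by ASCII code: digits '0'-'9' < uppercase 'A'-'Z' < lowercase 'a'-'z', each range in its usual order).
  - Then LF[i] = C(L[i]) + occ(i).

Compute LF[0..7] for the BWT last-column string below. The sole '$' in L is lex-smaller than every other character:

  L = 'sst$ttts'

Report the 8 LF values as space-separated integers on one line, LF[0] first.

Answer: 1 2 4 0 5 6 7 3

Derivation:
Char counts: '$':1, 's':3, 't':4
C (first-col start): C('$')=0, C('s')=1, C('t')=4
L[0]='s': occ=0, LF[0]=C('s')+0=1+0=1
L[1]='s': occ=1, LF[1]=C('s')+1=1+1=2
L[2]='t': occ=0, LF[2]=C('t')+0=4+0=4
L[3]='$': occ=0, LF[3]=C('$')+0=0+0=0
L[4]='t': occ=1, LF[4]=C('t')+1=4+1=5
L[5]='t': occ=2, LF[5]=C('t')+2=4+2=6
L[6]='t': occ=3, LF[6]=C('t')+3=4+3=7
L[7]='s': occ=2, LF[7]=C('s')+2=1+2=3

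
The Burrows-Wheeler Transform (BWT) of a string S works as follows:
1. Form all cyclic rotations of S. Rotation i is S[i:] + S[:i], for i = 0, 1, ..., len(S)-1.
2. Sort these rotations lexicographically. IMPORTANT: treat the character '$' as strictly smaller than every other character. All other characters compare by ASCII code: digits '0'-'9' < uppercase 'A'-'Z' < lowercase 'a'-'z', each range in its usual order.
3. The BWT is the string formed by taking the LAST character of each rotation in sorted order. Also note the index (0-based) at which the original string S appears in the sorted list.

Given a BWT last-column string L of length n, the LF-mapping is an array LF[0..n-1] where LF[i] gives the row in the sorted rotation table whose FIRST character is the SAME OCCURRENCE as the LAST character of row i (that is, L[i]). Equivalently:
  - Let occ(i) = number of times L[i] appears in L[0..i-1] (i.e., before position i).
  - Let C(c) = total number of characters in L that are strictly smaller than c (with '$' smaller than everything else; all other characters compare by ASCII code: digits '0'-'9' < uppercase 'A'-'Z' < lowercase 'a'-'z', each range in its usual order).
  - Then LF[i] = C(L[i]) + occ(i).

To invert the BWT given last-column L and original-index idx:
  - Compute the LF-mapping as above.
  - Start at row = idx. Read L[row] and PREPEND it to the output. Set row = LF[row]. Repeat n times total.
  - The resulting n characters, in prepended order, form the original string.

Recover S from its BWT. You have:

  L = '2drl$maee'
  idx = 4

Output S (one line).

LF mapping: 1 3 8 6 0 7 2 4 5
Walk LF starting at row 4, prepending L[row]:
  step 1: row=4, L[4]='$', prepend. Next row=LF[4]=0
  step 2: row=0, L[0]='2', prepend. Next row=LF[0]=1
  step 3: row=1, L[1]='d', prepend. Next row=LF[1]=3
  step 4: row=3, L[3]='l', prepend. Next row=LF[3]=6
  step 5: row=6, L[6]='a', prepend. Next row=LF[6]=2
  step 6: row=2, L[2]='r', prepend. Next row=LF[2]=8
  step 7: row=8, L[8]='e', prepend. Next row=LF[8]=5
  step 8: row=5, L[5]='m', prepend. Next row=LF[5]=7
  step 9: row=7, L[7]='e', prepend. Next row=LF[7]=4
Reversed output: emerald2$

Answer: emerald2$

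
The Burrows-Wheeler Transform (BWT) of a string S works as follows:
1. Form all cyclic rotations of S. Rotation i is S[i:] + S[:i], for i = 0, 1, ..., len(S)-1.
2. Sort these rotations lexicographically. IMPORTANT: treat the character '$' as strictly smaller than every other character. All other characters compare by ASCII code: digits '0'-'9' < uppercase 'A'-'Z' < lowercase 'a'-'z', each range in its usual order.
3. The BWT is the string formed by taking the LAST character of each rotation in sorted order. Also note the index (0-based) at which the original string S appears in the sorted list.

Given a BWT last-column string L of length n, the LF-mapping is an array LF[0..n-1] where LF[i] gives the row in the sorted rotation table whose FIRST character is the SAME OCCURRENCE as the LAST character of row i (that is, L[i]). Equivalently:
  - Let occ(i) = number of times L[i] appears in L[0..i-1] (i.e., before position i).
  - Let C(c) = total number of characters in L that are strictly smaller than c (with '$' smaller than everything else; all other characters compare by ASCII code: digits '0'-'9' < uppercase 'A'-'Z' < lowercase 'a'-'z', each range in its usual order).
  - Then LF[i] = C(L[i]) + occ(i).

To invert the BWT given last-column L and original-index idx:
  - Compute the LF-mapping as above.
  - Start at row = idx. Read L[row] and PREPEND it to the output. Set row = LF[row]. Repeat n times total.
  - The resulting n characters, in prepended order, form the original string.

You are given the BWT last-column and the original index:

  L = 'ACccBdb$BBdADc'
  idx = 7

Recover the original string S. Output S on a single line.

Answer: DdBcAcdcBBbCA$

Derivation:
LF mapping: 1 6 9 10 3 12 8 0 4 5 13 2 7 11
Walk LF starting at row 7, prepending L[row]:
  step 1: row=7, L[7]='$', prepend. Next row=LF[7]=0
  step 2: row=0, L[0]='A', prepend. Next row=LF[0]=1
  step 3: row=1, L[1]='C', prepend. Next row=LF[1]=6
  step 4: row=6, L[6]='b', prepend. Next row=LF[6]=8
  step 5: row=8, L[8]='B', prepend. Next row=LF[8]=4
  step 6: row=4, L[4]='B', prepend. Next row=LF[4]=3
  step 7: row=3, L[3]='c', prepend. Next row=LF[3]=10
  step 8: row=10, L[10]='d', prepend. Next row=LF[10]=13
  step 9: row=13, L[13]='c', prepend. Next row=LF[13]=11
  step 10: row=11, L[11]='A', prepend. Next row=LF[11]=2
  step 11: row=2, L[2]='c', prepend. Next row=LF[2]=9
  step 12: row=9, L[9]='B', prepend. Next row=LF[9]=5
  step 13: row=5, L[5]='d', prepend. Next row=LF[5]=12
  step 14: row=12, L[12]='D', prepend. Next row=LF[12]=7
Reversed output: DdBcAcdcBBbCA$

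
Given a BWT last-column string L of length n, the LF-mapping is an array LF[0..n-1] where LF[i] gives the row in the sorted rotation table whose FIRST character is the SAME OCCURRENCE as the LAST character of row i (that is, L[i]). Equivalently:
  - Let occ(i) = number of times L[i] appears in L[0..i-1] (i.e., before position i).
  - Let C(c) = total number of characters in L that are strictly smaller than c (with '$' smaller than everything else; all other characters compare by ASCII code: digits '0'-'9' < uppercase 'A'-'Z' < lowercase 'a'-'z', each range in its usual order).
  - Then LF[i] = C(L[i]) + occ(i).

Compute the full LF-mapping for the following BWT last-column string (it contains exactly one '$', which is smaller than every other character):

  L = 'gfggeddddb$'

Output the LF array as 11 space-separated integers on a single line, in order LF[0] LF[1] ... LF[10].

Answer: 8 7 9 10 6 2 3 4 5 1 0

Derivation:
Char counts: '$':1, 'b':1, 'd':4, 'e':1, 'f':1, 'g':3
C (first-col start): C('$')=0, C('b')=1, C('d')=2, C('e')=6, C('f')=7, C('g')=8
L[0]='g': occ=0, LF[0]=C('g')+0=8+0=8
L[1]='f': occ=0, LF[1]=C('f')+0=7+0=7
L[2]='g': occ=1, LF[2]=C('g')+1=8+1=9
L[3]='g': occ=2, LF[3]=C('g')+2=8+2=10
L[4]='e': occ=0, LF[4]=C('e')+0=6+0=6
L[5]='d': occ=0, LF[5]=C('d')+0=2+0=2
L[6]='d': occ=1, LF[6]=C('d')+1=2+1=3
L[7]='d': occ=2, LF[7]=C('d')+2=2+2=4
L[8]='d': occ=3, LF[8]=C('d')+3=2+3=5
L[9]='b': occ=0, LF[9]=C('b')+0=1+0=1
L[10]='$': occ=0, LF[10]=C('$')+0=0+0=0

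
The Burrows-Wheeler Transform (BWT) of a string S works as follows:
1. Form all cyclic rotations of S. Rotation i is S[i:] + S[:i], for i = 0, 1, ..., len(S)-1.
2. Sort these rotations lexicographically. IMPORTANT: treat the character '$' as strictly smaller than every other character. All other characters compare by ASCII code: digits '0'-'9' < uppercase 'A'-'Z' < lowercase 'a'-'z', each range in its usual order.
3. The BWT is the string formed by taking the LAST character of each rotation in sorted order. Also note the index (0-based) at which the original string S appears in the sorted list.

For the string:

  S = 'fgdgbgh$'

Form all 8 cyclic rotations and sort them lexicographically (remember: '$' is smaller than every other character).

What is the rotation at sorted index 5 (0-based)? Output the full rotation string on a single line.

All 8 rotations (rotation i = S[i:]+S[:i]):
  rot[0] = fgdgbgh$
  rot[1] = gdgbgh$f
  rot[2] = dgbgh$fg
  rot[3] = gbgh$fgd
  rot[4] = bgh$fgdg
  rot[5] = gh$fgdgb
  rot[6] = h$fgdgbg
  rot[7] = $fgdgbgh
Sorted (with $ < everything):
  sorted[0] = $fgdgbgh
  sorted[1] = bgh$fgdg
  sorted[2] = dgbgh$fg
  sorted[3] = fgdgbgh$
  sorted[4] = gbgh$fgd
  sorted[5] = gdgbgh$f
  sorted[6] = gh$fgdgb
  sorted[7] = h$fgdgbg
sorted[5] = gdgbgh$f

Answer: gdgbgh$f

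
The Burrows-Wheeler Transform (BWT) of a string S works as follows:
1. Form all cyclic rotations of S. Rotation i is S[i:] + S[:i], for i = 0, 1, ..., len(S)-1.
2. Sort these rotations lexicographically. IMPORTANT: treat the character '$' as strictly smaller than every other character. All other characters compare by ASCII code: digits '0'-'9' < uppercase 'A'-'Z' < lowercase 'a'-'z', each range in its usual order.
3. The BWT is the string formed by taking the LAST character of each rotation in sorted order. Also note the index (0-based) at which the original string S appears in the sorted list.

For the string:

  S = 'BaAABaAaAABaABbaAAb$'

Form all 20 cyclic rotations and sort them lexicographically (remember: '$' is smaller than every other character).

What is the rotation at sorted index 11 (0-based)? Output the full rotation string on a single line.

Answer: BaAaAABaABbaAAb$BaAA

Derivation:
All 20 rotations (rotation i = S[i:]+S[:i]):
  rot[0] = BaAABaAaAABaABbaAAb$
  rot[1] = aAABaAaAABaABbaAAb$B
  rot[2] = AABaAaAABaABbaAAb$Ba
  rot[3] = ABaAaAABaABbaAAb$BaA
  rot[4] = BaAaAABaABbaAAb$BaAA
  rot[5] = aAaAABaABbaAAb$BaAAB
  rot[6] = AaAABaABbaAAb$BaAABa
  rot[7] = aAABaABbaAAb$BaAABaA
  rot[8] = AABaABbaAAb$BaAABaAa
  rot[9] = ABaABbaAAb$BaAABaAaA
  rot[10] = BaABbaAAb$BaAABaAaAA
  rot[11] = aABbaAAb$BaAABaAaAAB
  rot[12] = ABbaAAb$BaAABaAaAABa
  rot[13] = BbaAAb$BaAABaAaAABaA
  rot[14] = baAAb$BaAABaAaAABaAB
  rot[15] = aAAb$BaAABaAaAABaABb
  rot[16] = AAb$BaAABaAaAABaABba
  rot[17] = Ab$BaAABaAaAABaABbaA
  rot[18] = b$BaAABaAaAABaABbaAA
  rot[19] = $BaAABaAaAABaABbaAAb
Sorted (with $ < everything):
  sorted[0] = $BaAABaAaAABaABbaAAb
  sorted[1] = AABaABbaAAb$BaAABaAa
  sorted[2] = AABaAaAABaABbaAAb$Ba
  sorted[3] = AAb$BaAABaAaAABaABba
  sorted[4] = ABaABbaAAb$BaAABaAaA
  sorted[5] = ABaAaAABaABbaAAb$BaA
  sorted[6] = ABbaAAb$BaAABaAaAABa
  sorted[7] = AaAABaABbaAAb$BaAABa
  sorted[8] = Ab$BaAABaAaAABaABbaA
  sorted[9] = BaAABaAaAABaABbaAAb$
  sorted[10] = BaABbaAAb$BaAABaAaAA
  sorted[11] = BaAaAABaABbaAAb$BaAA
  sorted[12] = BbaAAb$BaAABaAaAABaA
  sorted[13] = aAABaABbaAAb$BaAABaA
  sorted[14] = aAABaAaAABaABbaAAb$B
  sorted[15] = aAAb$BaAABaAaAABaABb
  sorted[16] = aABbaAAb$BaAABaAaAAB
  sorted[17] = aAaAABaABbaAAb$BaAAB
  sorted[18] = b$BaAABaAaAABaABbaAA
  sorted[19] = baAAb$BaAABaAaAABaAB
sorted[11] = BaAaAABaABbaAAb$BaAA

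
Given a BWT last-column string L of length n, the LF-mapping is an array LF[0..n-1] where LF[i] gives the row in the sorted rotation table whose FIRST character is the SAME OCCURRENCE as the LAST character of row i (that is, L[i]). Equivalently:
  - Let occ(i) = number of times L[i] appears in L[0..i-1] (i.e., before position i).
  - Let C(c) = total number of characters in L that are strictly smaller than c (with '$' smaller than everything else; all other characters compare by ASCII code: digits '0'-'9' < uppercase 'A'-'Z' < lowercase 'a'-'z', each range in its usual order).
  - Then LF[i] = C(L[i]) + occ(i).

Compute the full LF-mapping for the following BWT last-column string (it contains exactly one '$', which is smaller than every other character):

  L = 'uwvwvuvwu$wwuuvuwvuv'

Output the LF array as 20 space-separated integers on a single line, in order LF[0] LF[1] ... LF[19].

Answer: 1 14 8 15 9 2 10 16 3 0 17 18 4 5 11 6 19 12 7 13

Derivation:
Char counts: '$':1, 'u':7, 'v':6, 'w':6
C (first-col start): C('$')=0, C('u')=1, C('v')=8, C('w')=14
L[0]='u': occ=0, LF[0]=C('u')+0=1+0=1
L[1]='w': occ=0, LF[1]=C('w')+0=14+0=14
L[2]='v': occ=0, LF[2]=C('v')+0=8+0=8
L[3]='w': occ=1, LF[3]=C('w')+1=14+1=15
L[4]='v': occ=1, LF[4]=C('v')+1=8+1=9
L[5]='u': occ=1, LF[5]=C('u')+1=1+1=2
L[6]='v': occ=2, LF[6]=C('v')+2=8+2=10
L[7]='w': occ=2, LF[7]=C('w')+2=14+2=16
L[8]='u': occ=2, LF[8]=C('u')+2=1+2=3
L[9]='$': occ=0, LF[9]=C('$')+0=0+0=0
L[10]='w': occ=3, LF[10]=C('w')+3=14+3=17
L[11]='w': occ=4, LF[11]=C('w')+4=14+4=18
L[12]='u': occ=3, LF[12]=C('u')+3=1+3=4
L[13]='u': occ=4, LF[13]=C('u')+4=1+4=5
L[14]='v': occ=3, LF[14]=C('v')+3=8+3=11
L[15]='u': occ=5, LF[15]=C('u')+5=1+5=6
L[16]='w': occ=5, LF[16]=C('w')+5=14+5=19
L[17]='v': occ=4, LF[17]=C('v')+4=8+4=12
L[18]='u': occ=6, LF[18]=C('u')+6=1+6=7
L[19]='v': occ=5, LF[19]=C('v')+5=8+5=13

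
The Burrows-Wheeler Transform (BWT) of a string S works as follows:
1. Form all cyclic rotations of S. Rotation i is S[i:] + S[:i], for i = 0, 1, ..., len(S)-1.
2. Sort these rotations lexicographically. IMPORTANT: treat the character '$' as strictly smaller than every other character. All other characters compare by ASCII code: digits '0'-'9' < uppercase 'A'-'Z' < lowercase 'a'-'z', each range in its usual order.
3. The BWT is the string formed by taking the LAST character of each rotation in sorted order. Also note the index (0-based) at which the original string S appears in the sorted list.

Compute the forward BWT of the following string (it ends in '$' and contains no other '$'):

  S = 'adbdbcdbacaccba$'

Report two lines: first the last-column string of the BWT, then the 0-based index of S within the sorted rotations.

Answer: abbc$cdddacabcba
4

Derivation:
All 16 rotations (rotation i = S[i:]+S[:i]):
  rot[0] = adbdbcdbacaccba$
  rot[1] = dbdbcdbacaccba$a
  rot[2] = bdbcdbacaccba$ad
  rot[3] = dbcdbacaccba$adb
  rot[4] = bcdbacaccba$adbd
  rot[5] = cdbacaccba$adbdb
  rot[6] = dbacaccba$adbdbc
  rot[7] = bacaccba$adbdbcd
  rot[8] = acaccba$adbdbcdb
  rot[9] = caccba$adbdbcdba
  rot[10] = accba$adbdbcdbac
  rot[11] = ccba$adbdbcdbaca
  rot[12] = cba$adbdbcdbacac
  rot[13] = ba$adbdbcdbacacc
  rot[14] = a$adbdbcdbacaccb
  rot[15] = $adbdbcdbacaccba
Sorted (with $ < everything):
  sorted[0] = $adbdbcdbacaccba  (last char: 'a')
  sorted[1] = a$adbdbcdbacaccb  (last char: 'b')
  sorted[2] = acaccba$adbdbcdb  (last char: 'b')
  sorted[3] = accba$adbdbcdbac  (last char: 'c')
  sorted[4] = adbdbcdbacaccba$  (last char: '$')
  sorted[5] = ba$adbdbcdbacacc  (last char: 'c')
  sorted[6] = bacaccba$adbdbcd  (last char: 'd')
  sorted[7] = bcdbacaccba$adbd  (last char: 'd')
  sorted[8] = bdbcdbacaccba$ad  (last char: 'd')
  sorted[9] = caccba$adbdbcdba  (last char: 'a')
  sorted[10] = cba$adbdbcdbacac  (last char: 'c')
  sorted[11] = ccba$adbdbcdbaca  (last char: 'a')
  sorted[12] = cdbacaccba$adbdb  (last char: 'b')
  sorted[13] = dbacaccba$adbdbc  (last char: 'c')
  sorted[14] = dbcdbacaccba$adb  (last char: 'b')
  sorted[15] = dbdbcdbacaccba$a  (last char: 'a')
Last column: abbc$cdddacabcba
Original string S is at sorted index 4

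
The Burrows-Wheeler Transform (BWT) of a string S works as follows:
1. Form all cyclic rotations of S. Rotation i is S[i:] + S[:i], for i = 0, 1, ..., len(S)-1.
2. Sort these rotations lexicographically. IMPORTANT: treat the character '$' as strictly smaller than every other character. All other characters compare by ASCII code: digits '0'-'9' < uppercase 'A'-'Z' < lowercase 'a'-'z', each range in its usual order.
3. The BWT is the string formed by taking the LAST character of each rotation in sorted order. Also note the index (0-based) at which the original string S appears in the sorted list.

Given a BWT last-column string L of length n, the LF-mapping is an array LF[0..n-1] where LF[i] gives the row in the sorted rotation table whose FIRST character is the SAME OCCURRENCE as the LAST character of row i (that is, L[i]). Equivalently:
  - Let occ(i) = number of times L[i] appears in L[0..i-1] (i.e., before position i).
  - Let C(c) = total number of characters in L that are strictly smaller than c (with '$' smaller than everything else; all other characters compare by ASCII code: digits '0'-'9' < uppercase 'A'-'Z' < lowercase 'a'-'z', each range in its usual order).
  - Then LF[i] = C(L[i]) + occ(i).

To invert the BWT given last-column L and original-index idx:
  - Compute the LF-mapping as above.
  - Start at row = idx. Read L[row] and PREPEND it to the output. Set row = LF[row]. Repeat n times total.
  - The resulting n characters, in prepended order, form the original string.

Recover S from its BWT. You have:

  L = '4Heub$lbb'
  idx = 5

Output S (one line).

LF mapping: 1 2 6 8 3 0 7 4 5
Walk LF starting at row 5, prepending L[row]:
  step 1: row=5, L[5]='$', prepend. Next row=LF[5]=0
  step 2: row=0, L[0]='4', prepend. Next row=LF[0]=1
  step 3: row=1, L[1]='H', prepend. Next row=LF[1]=2
  step 4: row=2, L[2]='e', prepend. Next row=LF[2]=6
  step 5: row=6, L[6]='l', prepend. Next row=LF[6]=7
  step 6: row=7, L[7]='b', prepend. Next row=LF[7]=4
  step 7: row=4, L[4]='b', prepend. Next row=LF[4]=3
  step 8: row=3, L[3]='u', prepend. Next row=LF[3]=8
  step 9: row=8, L[8]='b', prepend. Next row=LF[8]=5
Reversed output: bubbleH4$

Answer: bubbleH4$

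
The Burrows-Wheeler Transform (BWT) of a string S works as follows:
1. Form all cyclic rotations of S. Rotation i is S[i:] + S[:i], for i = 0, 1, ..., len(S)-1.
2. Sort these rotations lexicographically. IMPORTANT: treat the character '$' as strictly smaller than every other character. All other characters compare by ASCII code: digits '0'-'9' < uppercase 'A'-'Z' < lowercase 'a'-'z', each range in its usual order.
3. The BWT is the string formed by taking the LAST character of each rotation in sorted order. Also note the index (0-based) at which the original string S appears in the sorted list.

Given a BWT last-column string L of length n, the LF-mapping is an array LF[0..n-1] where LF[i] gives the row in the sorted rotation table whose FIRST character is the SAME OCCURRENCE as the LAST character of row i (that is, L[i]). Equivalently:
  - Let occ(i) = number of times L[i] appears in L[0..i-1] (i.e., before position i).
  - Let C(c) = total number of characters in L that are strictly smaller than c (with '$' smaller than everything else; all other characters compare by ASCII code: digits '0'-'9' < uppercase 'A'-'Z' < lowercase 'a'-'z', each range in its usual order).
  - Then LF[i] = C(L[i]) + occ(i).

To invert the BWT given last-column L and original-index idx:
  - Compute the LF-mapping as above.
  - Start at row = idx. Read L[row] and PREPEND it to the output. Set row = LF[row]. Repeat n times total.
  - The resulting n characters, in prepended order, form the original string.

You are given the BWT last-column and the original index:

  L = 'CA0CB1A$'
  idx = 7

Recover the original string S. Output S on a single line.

Answer: CA01BAC$

Derivation:
LF mapping: 6 3 1 7 5 2 4 0
Walk LF starting at row 7, prepending L[row]:
  step 1: row=7, L[7]='$', prepend. Next row=LF[7]=0
  step 2: row=0, L[0]='C', prepend. Next row=LF[0]=6
  step 3: row=6, L[6]='A', prepend. Next row=LF[6]=4
  step 4: row=4, L[4]='B', prepend. Next row=LF[4]=5
  step 5: row=5, L[5]='1', prepend. Next row=LF[5]=2
  step 6: row=2, L[2]='0', prepend. Next row=LF[2]=1
  step 7: row=1, L[1]='A', prepend. Next row=LF[1]=3
  step 8: row=3, L[3]='C', prepend. Next row=LF[3]=7
Reversed output: CA01BAC$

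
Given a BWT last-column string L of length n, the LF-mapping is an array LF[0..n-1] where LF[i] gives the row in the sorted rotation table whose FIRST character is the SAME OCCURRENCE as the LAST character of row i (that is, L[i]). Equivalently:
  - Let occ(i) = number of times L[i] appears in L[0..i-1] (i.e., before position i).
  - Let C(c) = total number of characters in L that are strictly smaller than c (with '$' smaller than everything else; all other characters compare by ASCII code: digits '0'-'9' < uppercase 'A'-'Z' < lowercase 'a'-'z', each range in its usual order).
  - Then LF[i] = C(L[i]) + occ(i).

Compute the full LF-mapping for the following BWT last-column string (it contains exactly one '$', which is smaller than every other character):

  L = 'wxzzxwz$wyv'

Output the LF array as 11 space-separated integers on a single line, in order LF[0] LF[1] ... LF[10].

Char counts: '$':1, 'v':1, 'w':3, 'x':2, 'y':1, 'z':3
C (first-col start): C('$')=0, C('v')=1, C('w')=2, C('x')=5, C('y')=7, C('z')=8
L[0]='w': occ=0, LF[0]=C('w')+0=2+0=2
L[1]='x': occ=0, LF[1]=C('x')+0=5+0=5
L[2]='z': occ=0, LF[2]=C('z')+0=8+0=8
L[3]='z': occ=1, LF[3]=C('z')+1=8+1=9
L[4]='x': occ=1, LF[4]=C('x')+1=5+1=6
L[5]='w': occ=1, LF[5]=C('w')+1=2+1=3
L[6]='z': occ=2, LF[6]=C('z')+2=8+2=10
L[7]='$': occ=0, LF[7]=C('$')+0=0+0=0
L[8]='w': occ=2, LF[8]=C('w')+2=2+2=4
L[9]='y': occ=0, LF[9]=C('y')+0=7+0=7
L[10]='v': occ=0, LF[10]=C('v')+0=1+0=1

Answer: 2 5 8 9 6 3 10 0 4 7 1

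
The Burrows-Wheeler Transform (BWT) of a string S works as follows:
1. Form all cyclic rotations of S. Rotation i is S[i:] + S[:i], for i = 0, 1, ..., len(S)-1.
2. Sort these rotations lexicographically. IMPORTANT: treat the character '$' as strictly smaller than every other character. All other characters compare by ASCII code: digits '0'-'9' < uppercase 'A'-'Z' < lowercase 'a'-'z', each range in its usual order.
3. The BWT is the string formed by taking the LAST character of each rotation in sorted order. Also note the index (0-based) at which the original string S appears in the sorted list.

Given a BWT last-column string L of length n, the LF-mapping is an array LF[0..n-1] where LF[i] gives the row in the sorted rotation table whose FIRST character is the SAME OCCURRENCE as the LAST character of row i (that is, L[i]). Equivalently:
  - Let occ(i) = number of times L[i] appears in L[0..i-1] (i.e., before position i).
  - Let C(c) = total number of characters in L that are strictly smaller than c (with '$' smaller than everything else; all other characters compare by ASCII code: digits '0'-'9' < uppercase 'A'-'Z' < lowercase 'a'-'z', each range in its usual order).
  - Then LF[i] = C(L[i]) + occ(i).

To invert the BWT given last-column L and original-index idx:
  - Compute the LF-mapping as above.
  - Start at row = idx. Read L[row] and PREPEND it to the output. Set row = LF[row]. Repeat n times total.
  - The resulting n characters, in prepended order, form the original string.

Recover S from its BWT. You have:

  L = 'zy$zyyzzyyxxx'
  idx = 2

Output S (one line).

LF mapping: 9 4 0 10 5 6 11 12 7 8 1 2 3
Walk LF starting at row 2, prepending L[row]:
  step 1: row=2, L[2]='$', prepend. Next row=LF[2]=0
  step 2: row=0, L[0]='z', prepend. Next row=LF[0]=9
  step 3: row=9, L[9]='y', prepend. Next row=LF[9]=8
  step 4: row=8, L[8]='y', prepend. Next row=LF[8]=7
  step 5: row=7, L[7]='z', prepend. Next row=LF[7]=12
  step 6: row=12, L[12]='x', prepend. Next row=LF[12]=3
  step 7: row=3, L[3]='z', prepend. Next row=LF[3]=10
  step 8: row=10, L[10]='x', prepend. Next row=LF[10]=1
  step 9: row=1, L[1]='y', prepend. Next row=LF[1]=4
  step 10: row=4, L[4]='y', prepend. Next row=LF[4]=5
  step 11: row=5, L[5]='y', prepend. Next row=LF[5]=6
  step 12: row=6, L[6]='z', prepend. Next row=LF[6]=11
  step 13: row=11, L[11]='x', prepend. Next row=LF[11]=2
Reversed output: xzyyyxzxzyyz$

Answer: xzyyyxzxzyyz$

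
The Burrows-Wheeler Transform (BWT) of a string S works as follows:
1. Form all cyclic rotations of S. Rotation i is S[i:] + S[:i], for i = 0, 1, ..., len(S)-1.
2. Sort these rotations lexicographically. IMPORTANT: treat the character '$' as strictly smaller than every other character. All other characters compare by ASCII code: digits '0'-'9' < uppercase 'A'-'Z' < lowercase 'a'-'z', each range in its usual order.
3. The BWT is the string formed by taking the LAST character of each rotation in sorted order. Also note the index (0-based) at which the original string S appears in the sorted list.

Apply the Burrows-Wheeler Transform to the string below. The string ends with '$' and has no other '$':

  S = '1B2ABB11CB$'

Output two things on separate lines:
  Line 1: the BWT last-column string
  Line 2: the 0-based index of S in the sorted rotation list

Answer: BB$1B2CB1A1
2

Derivation:
All 11 rotations (rotation i = S[i:]+S[:i]):
  rot[0] = 1B2ABB11CB$
  rot[1] = B2ABB11CB$1
  rot[2] = 2ABB11CB$1B
  rot[3] = ABB11CB$1B2
  rot[4] = BB11CB$1B2A
  rot[5] = B11CB$1B2AB
  rot[6] = 11CB$1B2ABB
  rot[7] = 1CB$1B2ABB1
  rot[8] = CB$1B2ABB11
  rot[9] = B$1B2ABB11C
  rot[10] = $1B2ABB11CB
Sorted (with $ < everything):
  sorted[0] = $1B2ABB11CB  (last char: 'B')
  sorted[1] = 11CB$1B2ABB  (last char: 'B')
  sorted[2] = 1B2ABB11CB$  (last char: '$')
  sorted[3] = 1CB$1B2ABB1  (last char: '1')
  sorted[4] = 2ABB11CB$1B  (last char: 'B')
  sorted[5] = ABB11CB$1B2  (last char: '2')
  sorted[6] = B$1B2ABB11C  (last char: 'C')
  sorted[7] = B11CB$1B2AB  (last char: 'B')
  sorted[8] = B2ABB11CB$1  (last char: '1')
  sorted[9] = BB11CB$1B2A  (last char: 'A')
  sorted[10] = CB$1B2ABB11  (last char: '1')
Last column: BB$1B2CB1A1
Original string S is at sorted index 2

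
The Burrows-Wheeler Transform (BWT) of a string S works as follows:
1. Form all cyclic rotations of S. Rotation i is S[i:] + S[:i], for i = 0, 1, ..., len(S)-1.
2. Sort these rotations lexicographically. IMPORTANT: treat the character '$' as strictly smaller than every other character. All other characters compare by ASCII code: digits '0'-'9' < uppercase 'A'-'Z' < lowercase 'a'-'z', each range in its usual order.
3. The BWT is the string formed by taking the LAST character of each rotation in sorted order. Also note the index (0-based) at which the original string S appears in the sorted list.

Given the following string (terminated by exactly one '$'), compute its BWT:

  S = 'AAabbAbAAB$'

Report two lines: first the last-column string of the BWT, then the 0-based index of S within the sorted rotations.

Answer: Bb$AAbAAAba
2

Derivation:
All 11 rotations (rotation i = S[i:]+S[:i]):
  rot[0] = AAabbAbAAB$
  rot[1] = AabbAbAAB$A
  rot[2] = abbAbAAB$AA
  rot[3] = bbAbAAB$AAa
  rot[4] = bAbAAB$AAab
  rot[5] = AbAAB$AAabb
  rot[6] = bAAB$AAabbA
  rot[7] = AAB$AAabbAb
  rot[8] = AB$AAabbAbA
  rot[9] = B$AAabbAbAA
  rot[10] = $AAabbAbAAB
Sorted (with $ < everything):
  sorted[0] = $AAabbAbAAB  (last char: 'B')
  sorted[1] = AAB$AAabbAb  (last char: 'b')
  sorted[2] = AAabbAbAAB$  (last char: '$')
  sorted[3] = AB$AAabbAbA  (last char: 'A')
  sorted[4] = AabbAbAAB$A  (last char: 'A')
  sorted[5] = AbAAB$AAabb  (last char: 'b')
  sorted[6] = B$AAabbAbAA  (last char: 'A')
  sorted[7] = abbAbAAB$AA  (last char: 'A')
  sorted[8] = bAAB$AAabbA  (last char: 'A')
  sorted[9] = bAbAAB$AAab  (last char: 'b')
  sorted[10] = bbAbAAB$AAa  (last char: 'a')
Last column: Bb$AAbAAAba
Original string S is at sorted index 2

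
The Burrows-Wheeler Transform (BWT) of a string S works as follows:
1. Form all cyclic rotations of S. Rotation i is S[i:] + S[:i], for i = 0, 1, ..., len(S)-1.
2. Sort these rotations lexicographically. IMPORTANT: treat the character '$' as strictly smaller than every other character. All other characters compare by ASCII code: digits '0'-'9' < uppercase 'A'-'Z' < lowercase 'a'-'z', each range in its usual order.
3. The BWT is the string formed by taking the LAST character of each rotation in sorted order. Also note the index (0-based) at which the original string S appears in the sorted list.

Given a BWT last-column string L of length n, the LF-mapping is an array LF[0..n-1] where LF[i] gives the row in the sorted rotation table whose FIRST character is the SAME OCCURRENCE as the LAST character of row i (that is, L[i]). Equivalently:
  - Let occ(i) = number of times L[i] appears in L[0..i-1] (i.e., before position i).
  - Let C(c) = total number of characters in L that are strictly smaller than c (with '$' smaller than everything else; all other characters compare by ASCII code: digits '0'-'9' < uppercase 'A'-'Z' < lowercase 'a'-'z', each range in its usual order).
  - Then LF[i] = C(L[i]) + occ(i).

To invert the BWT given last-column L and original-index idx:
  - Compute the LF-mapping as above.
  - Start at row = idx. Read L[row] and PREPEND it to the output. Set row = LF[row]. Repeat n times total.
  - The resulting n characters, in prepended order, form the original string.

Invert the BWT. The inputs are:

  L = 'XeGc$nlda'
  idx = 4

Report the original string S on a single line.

LF mapping: 2 6 1 4 0 8 7 5 3
Walk LF starting at row 4, prepending L[row]:
  step 1: row=4, L[4]='$', prepend. Next row=LF[4]=0
  step 2: row=0, L[0]='X', prepend. Next row=LF[0]=2
  step 3: row=2, L[2]='G', prepend. Next row=LF[2]=1
  step 4: row=1, L[1]='e', prepend. Next row=LF[1]=6
  step 5: row=6, L[6]='l', prepend. Next row=LF[6]=7
  step 6: row=7, L[7]='d', prepend. Next row=LF[7]=5
  step 7: row=5, L[5]='n', prepend. Next row=LF[5]=8
  step 8: row=8, L[8]='a', prepend. Next row=LF[8]=3
  step 9: row=3, L[3]='c', prepend. Next row=LF[3]=4
Reversed output: candleGX$

Answer: candleGX$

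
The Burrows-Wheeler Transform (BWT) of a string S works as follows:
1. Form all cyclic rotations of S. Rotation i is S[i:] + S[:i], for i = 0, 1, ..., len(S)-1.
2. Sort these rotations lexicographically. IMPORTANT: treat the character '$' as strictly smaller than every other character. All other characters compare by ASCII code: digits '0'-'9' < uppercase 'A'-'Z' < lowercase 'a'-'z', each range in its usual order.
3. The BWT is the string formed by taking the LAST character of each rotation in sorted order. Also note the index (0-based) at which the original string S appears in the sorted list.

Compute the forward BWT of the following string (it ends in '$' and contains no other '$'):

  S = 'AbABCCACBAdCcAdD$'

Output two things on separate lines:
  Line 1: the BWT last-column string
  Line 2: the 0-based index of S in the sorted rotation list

Answer: DbC$BcCACABddACAA
3

Derivation:
All 17 rotations (rotation i = S[i:]+S[:i]):
  rot[0] = AbABCCACBAdCcAdD$
  rot[1] = bABCCACBAdCcAdD$A
  rot[2] = ABCCACBAdCcAdD$Ab
  rot[3] = BCCACBAdCcAdD$AbA
  rot[4] = CCACBAdCcAdD$AbAB
  rot[5] = CACBAdCcAdD$AbABC
  rot[6] = ACBAdCcAdD$AbABCC
  rot[7] = CBAdCcAdD$AbABCCA
  rot[8] = BAdCcAdD$AbABCCAC
  rot[9] = AdCcAdD$AbABCCACB
  rot[10] = dCcAdD$AbABCCACBA
  rot[11] = CcAdD$AbABCCACBAd
  rot[12] = cAdD$AbABCCACBAdC
  rot[13] = AdD$AbABCCACBAdCc
  rot[14] = dD$AbABCCACBAdCcA
  rot[15] = D$AbABCCACBAdCcAd
  rot[16] = $AbABCCACBAdCcAdD
Sorted (with $ < everything):
  sorted[0] = $AbABCCACBAdCcAdD  (last char: 'D')
  sorted[1] = ABCCACBAdCcAdD$Ab  (last char: 'b')
  sorted[2] = ACBAdCcAdD$AbABCC  (last char: 'C')
  sorted[3] = AbABCCACBAdCcAdD$  (last char: '$')
  sorted[4] = AdCcAdD$AbABCCACB  (last char: 'B')
  sorted[5] = AdD$AbABCCACBAdCc  (last char: 'c')
  sorted[6] = BAdCcAdD$AbABCCAC  (last char: 'C')
  sorted[7] = BCCACBAdCcAdD$AbA  (last char: 'A')
  sorted[8] = CACBAdCcAdD$AbABC  (last char: 'C')
  sorted[9] = CBAdCcAdD$AbABCCA  (last char: 'A')
  sorted[10] = CCACBAdCcAdD$AbAB  (last char: 'B')
  sorted[11] = CcAdD$AbABCCACBAd  (last char: 'd')
  sorted[12] = D$AbABCCACBAdCcAd  (last char: 'd')
  sorted[13] = bABCCACBAdCcAdD$A  (last char: 'A')
  sorted[14] = cAdD$AbABCCACBAdC  (last char: 'C')
  sorted[15] = dCcAdD$AbABCCACBA  (last char: 'A')
  sorted[16] = dD$AbABCCACBAdCcA  (last char: 'A')
Last column: DbC$BcCACABddACAA
Original string S is at sorted index 3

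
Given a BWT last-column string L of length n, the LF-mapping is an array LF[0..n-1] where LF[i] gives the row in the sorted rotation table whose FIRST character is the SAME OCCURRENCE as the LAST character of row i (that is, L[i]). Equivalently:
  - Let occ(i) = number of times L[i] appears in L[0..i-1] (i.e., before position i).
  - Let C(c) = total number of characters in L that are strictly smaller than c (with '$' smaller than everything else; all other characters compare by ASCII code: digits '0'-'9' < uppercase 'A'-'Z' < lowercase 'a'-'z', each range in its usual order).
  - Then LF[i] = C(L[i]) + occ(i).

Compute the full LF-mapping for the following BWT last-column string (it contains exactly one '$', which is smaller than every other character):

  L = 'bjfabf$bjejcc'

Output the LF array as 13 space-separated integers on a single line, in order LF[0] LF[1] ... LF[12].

Answer: 2 10 8 1 3 9 0 4 11 7 12 5 6

Derivation:
Char counts: '$':1, 'a':1, 'b':3, 'c':2, 'e':1, 'f':2, 'j':3
C (first-col start): C('$')=0, C('a')=1, C('b')=2, C('c')=5, C('e')=7, C('f')=8, C('j')=10
L[0]='b': occ=0, LF[0]=C('b')+0=2+0=2
L[1]='j': occ=0, LF[1]=C('j')+0=10+0=10
L[2]='f': occ=0, LF[2]=C('f')+0=8+0=8
L[3]='a': occ=0, LF[3]=C('a')+0=1+0=1
L[4]='b': occ=1, LF[4]=C('b')+1=2+1=3
L[5]='f': occ=1, LF[5]=C('f')+1=8+1=9
L[6]='$': occ=0, LF[6]=C('$')+0=0+0=0
L[7]='b': occ=2, LF[7]=C('b')+2=2+2=4
L[8]='j': occ=1, LF[8]=C('j')+1=10+1=11
L[9]='e': occ=0, LF[9]=C('e')+0=7+0=7
L[10]='j': occ=2, LF[10]=C('j')+2=10+2=12
L[11]='c': occ=0, LF[11]=C('c')+0=5+0=5
L[12]='c': occ=1, LF[12]=C('c')+1=5+1=6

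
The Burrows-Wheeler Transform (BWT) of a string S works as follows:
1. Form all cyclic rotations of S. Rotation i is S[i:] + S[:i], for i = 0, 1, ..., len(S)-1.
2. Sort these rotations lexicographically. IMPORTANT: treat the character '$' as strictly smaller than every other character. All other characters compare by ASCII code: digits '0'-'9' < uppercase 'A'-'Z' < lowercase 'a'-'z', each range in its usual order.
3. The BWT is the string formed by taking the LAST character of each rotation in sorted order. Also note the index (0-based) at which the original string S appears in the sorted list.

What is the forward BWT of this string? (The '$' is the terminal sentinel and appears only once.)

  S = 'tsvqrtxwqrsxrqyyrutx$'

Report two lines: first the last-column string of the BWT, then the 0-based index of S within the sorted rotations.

All 21 rotations (rotation i = S[i:]+S[:i]):
  rot[0] = tsvqrtxwqrsxrqyyrutx$
  rot[1] = svqrtxwqrsxrqyyrutx$t
  rot[2] = vqrtxwqrsxrqyyrutx$ts
  rot[3] = qrtxwqrsxrqyyrutx$tsv
  rot[4] = rtxwqrsxrqyyrutx$tsvq
  rot[5] = txwqrsxrqyyrutx$tsvqr
  rot[6] = xwqrsxrqyyrutx$tsvqrt
  rot[7] = wqrsxrqyyrutx$tsvqrtx
  rot[8] = qrsxrqyyrutx$tsvqrtxw
  rot[9] = rsxrqyyrutx$tsvqrtxwq
  rot[10] = sxrqyyrutx$tsvqrtxwqr
  rot[11] = xrqyyrutx$tsvqrtxwqrs
  rot[12] = rqyyrutx$tsvqrtxwqrsx
  rot[13] = qyyrutx$tsvqrtxwqrsxr
  rot[14] = yyrutx$tsvqrtxwqrsxrq
  rot[15] = yrutx$tsvqrtxwqrsxrqy
  rot[16] = rutx$tsvqrtxwqrsxrqyy
  rot[17] = utx$tsvqrtxwqrsxrqyyr
  rot[18] = tx$tsvqrtxwqrsxrqyyru
  rot[19] = x$tsvqrtxwqrsxrqyyrut
  rot[20] = $tsvqrtxwqrsxrqyyrutx
Sorted (with $ < everything):
  sorted[0] = $tsvqrtxwqrsxrqyyrutx  (last char: 'x')
  sorted[1] = qrsxrqyyrutx$tsvqrtxw  (last char: 'w')
  sorted[2] = qrtxwqrsxrqyyrutx$tsv  (last char: 'v')
  sorted[3] = qyyrutx$tsvqrtxwqrsxr  (last char: 'r')
  sorted[4] = rqyyrutx$tsvqrtxwqrsx  (last char: 'x')
  sorted[5] = rsxrqyyrutx$tsvqrtxwq  (last char: 'q')
  sorted[6] = rtxwqrsxrqyyrutx$tsvq  (last char: 'q')
  sorted[7] = rutx$tsvqrtxwqrsxrqyy  (last char: 'y')
  sorted[8] = svqrtxwqrsxrqyyrutx$t  (last char: 't')
  sorted[9] = sxrqyyrutx$tsvqrtxwqr  (last char: 'r')
  sorted[10] = tsvqrtxwqrsxrqyyrutx$  (last char: '$')
  sorted[11] = tx$tsvqrtxwqrsxrqyyru  (last char: 'u')
  sorted[12] = txwqrsxrqyyrutx$tsvqr  (last char: 'r')
  sorted[13] = utx$tsvqrtxwqrsxrqyyr  (last char: 'r')
  sorted[14] = vqrtxwqrsxrqyyrutx$ts  (last char: 's')
  sorted[15] = wqrsxrqyyrutx$tsvqrtx  (last char: 'x')
  sorted[16] = x$tsvqrtxwqrsxrqyyrut  (last char: 't')
  sorted[17] = xrqyyrutx$tsvqrtxwqrs  (last char: 's')
  sorted[18] = xwqrsxrqyyrutx$tsvqrt  (last char: 't')
  sorted[19] = yrutx$tsvqrtxwqrsxrqy  (last char: 'y')
  sorted[20] = yyrutx$tsvqrtxwqrsxrq  (last char: 'q')
Last column: xwvrxqqytr$urrsxtstyq
Original string S is at sorted index 10

Answer: xwvrxqqytr$urrsxtstyq
10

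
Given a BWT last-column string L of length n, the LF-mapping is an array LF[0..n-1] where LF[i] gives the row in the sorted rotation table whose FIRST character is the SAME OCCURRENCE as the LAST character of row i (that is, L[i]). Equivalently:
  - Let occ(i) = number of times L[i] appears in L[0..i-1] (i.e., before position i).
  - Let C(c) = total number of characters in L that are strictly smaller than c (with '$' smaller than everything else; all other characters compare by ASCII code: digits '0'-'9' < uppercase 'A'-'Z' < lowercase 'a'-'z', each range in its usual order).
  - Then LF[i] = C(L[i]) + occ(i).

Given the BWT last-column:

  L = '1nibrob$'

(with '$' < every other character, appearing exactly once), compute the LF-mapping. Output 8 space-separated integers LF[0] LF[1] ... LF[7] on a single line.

Answer: 1 5 4 2 7 6 3 0

Derivation:
Char counts: '$':1, '1':1, 'b':2, 'i':1, 'n':1, 'o':1, 'r':1
C (first-col start): C('$')=0, C('1')=1, C('b')=2, C('i')=4, C('n')=5, C('o')=6, C('r')=7
L[0]='1': occ=0, LF[0]=C('1')+0=1+0=1
L[1]='n': occ=0, LF[1]=C('n')+0=5+0=5
L[2]='i': occ=0, LF[2]=C('i')+0=4+0=4
L[3]='b': occ=0, LF[3]=C('b')+0=2+0=2
L[4]='r': occ=0, LF[4]=C('r')+0=7+0=7
L[5]='o': occ=0, LF[5]=C('o')+0=6+0=6
L[6]='b': occ=1, LF[6]=C('b')+1=2+1=3
L[7]='$': occ=0, LF[7]=C('$')+0=0+0=0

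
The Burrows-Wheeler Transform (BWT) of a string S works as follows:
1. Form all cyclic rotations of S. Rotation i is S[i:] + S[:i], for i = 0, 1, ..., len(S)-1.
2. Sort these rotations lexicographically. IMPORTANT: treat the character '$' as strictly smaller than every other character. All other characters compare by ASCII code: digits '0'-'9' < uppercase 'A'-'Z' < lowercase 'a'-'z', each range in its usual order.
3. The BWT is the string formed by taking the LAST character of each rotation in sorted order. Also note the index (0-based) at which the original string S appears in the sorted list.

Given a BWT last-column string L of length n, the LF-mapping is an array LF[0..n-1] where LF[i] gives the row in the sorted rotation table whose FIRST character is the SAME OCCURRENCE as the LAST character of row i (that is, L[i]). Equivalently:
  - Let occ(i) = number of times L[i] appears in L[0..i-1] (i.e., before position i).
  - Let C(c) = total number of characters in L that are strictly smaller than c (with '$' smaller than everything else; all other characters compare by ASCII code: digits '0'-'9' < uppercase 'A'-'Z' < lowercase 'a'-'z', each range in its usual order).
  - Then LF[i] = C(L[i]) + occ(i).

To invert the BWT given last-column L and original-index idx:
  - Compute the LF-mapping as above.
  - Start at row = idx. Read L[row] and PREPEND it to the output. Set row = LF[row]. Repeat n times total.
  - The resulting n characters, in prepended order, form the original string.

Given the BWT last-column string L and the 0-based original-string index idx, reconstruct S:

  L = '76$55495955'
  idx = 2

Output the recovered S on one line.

LF mapping: 8 7 0 2 3 1 9 4 10 5 6
Walk LF starting at row 2, prepending L[row]:
  step 1: row=2, L[2]='$', prepend. Next row=LF[2]=0
  step 2: row=0, L[0]='7', prepend. Next row=LF[0]=8
  step 3: row=8, L[8]='9', prepend. Next row=LF[8]=10
  step 4: row=10, L[10]='5', prepend. Next row=LF[10]=6
  step 5: row=6, L[6]='9', prepend. Next row=LF[6]=9
  step 6: row=9, L[9]='5', prepend. Next row=LF[9]=5
  step 7: row=5, L[5]='4', prepend. Next row=LF[5]=1
  step 8: row=1, L[1]='6', prepend. Next row=LF[1]=7
  step 9: row=7, L[7]='5', prepend. Next row=LF[7]=4
  step 10: row=4, L[4]='5', prepend. Next row=LF[4]=3
  step 11: row=3, L[3]='5', prepend. Next row=LF[3]=2
Reversed output: 5556459597$

Answer: 5556459597$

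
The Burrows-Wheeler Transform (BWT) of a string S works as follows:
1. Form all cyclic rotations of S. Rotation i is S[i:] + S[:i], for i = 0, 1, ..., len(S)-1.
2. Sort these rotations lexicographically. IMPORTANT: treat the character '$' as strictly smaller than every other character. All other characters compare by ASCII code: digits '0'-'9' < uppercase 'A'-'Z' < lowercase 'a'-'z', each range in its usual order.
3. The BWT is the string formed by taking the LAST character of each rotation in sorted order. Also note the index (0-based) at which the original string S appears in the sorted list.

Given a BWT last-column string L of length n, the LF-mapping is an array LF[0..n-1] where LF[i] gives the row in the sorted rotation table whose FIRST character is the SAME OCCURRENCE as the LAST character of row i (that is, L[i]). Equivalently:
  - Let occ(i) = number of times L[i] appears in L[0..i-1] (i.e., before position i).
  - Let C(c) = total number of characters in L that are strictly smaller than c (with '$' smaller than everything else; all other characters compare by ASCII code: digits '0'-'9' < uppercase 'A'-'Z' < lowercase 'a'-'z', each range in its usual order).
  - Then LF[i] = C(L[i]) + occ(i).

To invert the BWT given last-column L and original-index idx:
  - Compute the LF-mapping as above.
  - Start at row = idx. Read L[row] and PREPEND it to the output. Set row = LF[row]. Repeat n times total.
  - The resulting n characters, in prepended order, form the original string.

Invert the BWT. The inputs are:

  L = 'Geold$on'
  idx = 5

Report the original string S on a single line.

LF mapping: 1 3 6 4 2 0 7 5
Walk LF starting at row 5, prepending L[row]:
  step 1: row=5, L[5]='$', prepend. Next row=LF[5]=0
  step 2: row=0, L[0]='G', prepend. Next row=LF[0]=1
  step 3: row=1, L[1]='e', prepend. Next row=LF[1]=3
  step 4: row=3, L[3]='l', prepend. Next row=LF[3]=4
  step 5: row=4, L[4]='d', prepend. Next row=LF[4]=2
  step 6: row=2, L[2]='o', prepend. Next row=LF[2]=6
  step 7: row=6, L[6]='o', prepend. Next row=LF[6]=7
  step 8: row=7, L[7]='n', prepend. Next row=LF[7]=5
Reversed output: noodleG$

Answer: noodleG$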